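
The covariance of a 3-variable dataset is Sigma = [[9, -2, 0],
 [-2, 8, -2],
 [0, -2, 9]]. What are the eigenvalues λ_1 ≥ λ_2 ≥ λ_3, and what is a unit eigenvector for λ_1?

Step 1 — characteristic polynomial p(λ) = det(λI - Sigma) = λ³ - tr·λ² + c_1·λ - det, where tr = trace, c_1 = sum of the principal 2×2 minors, det = det(Sigma):
  tr = 9 + 8 + 9 = 26,
  c_1 = (9·8 - (-2)²) + (9·9 - (0)²) + (8·9 - (-2)²) = 68 + 81 + 68 = 217,
  det = 9·(8·9 - (-2)²) - (-2)·((-2)·9 - (-2)·(0)) + (0)·((-2)·(-2) - 8·(0)) = 9·(68) - (-2)·(-18) + (0)·(4) = 576.
  So p(λ) = λ³ - 26λ² + 217λ - 576.
Step 2 — look for an integer root (rational root theorem: any rational root is an integer divisor of 576). Testing λ = 9:
  p(9) = 729 - 2106 + 1953 - 576 = 0  ✓
  Dividing out (λ - 9): p(λ) = (λ - 9)(λ² - 17λ + 64).
Step 3 — remaining eigenvalues from the quadratic λ² - 17λ + 64 = 0:
  Δ = 17² - 4·64 = 289 - 256 = 33,  λ = (17 ± √33)/2 = (17 ± 5.7446)/2 ≈ 11.3723 or 5.6277.
  Sorted: λ_1 = 11.3723,  λ_2 = 9,  λ_3 = 5.6277  (check: sum = 26 = tr ✓).

Step 4 — unit eigenvector for λ_1 ≈ 11.3723: v spans the null space of (Sigma - λ_1 I), whose rows are
  r_1 = (-2.3723, -2, 0),  r_2 = (-2, -3.3723, -2),  r_3 = (0, -2, -2.3723).
  v is orthogonal to every row, so take v ∝ r_1 × r_2 = ((-2)·(-2) - (0)·(-3.3723), (0)·(-2) - (-2.3723)·(-2), (-2.3723)·(-3.3723) - (-2)·(-2)) ≈ (4, -4.7446, 4).
  Let u = (4, -4.7446, 4).
  ||u|| = √((4)² + (-4.7446)² + (4)²) = √(54.5109) ≈ 7.3831,  v_1 = u/||u|| ≈ (0.5418, -0.6426, 0.5418) (||v_1|| = 1).

λ_1 = 11.3723,  λ_2 = 9,  λ_3 = 5.6277;  v_1 ≈ (0.5418, -0.6426, 0.5418)


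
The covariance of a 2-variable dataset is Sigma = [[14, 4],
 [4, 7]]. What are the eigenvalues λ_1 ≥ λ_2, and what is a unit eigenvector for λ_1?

Step 1 — characteristic polynomial of 2×2 Sigma:
  det(Sigma - λI) = λ² - trace · λ + det = 0.
  trace = 14 + 7 = 21, det = 14·7 - (4)² = 82.
Step 2 — discriminant:
  Δ = trace² - 4·det = 441 - 328 = 113.
Step 3 — eigenvalues:
  λ = (trace ± √Δ)/2 = (21 ± 10.6301)/2,
  λ_1 = 15.8151,  λ_2 = 5.1849.

Step 4 — unit eigenvector for λ_1: solve (Sigma - λ_1 I)v = 0. First row:
  (14 - 15.8151)·v_x + (4)·v_y = 0, i.e. (-1.8151)·v_x + (4)·v_y = 0,
  so v ∝ (b, λ_1 - a) = (4, 1.8151) = u.
  ||u|| = √((4)² + (1.8151)²) = √(19.2945) ≈ 4.3925,
  v_1 = u/||u|| ≈ (0.9106, 0.4132) (||v_1|| = 1).

λ_1 = 15.8151,  λ_2 = 5.1849;  v_1 ≈ (0.9106, 0.4132)


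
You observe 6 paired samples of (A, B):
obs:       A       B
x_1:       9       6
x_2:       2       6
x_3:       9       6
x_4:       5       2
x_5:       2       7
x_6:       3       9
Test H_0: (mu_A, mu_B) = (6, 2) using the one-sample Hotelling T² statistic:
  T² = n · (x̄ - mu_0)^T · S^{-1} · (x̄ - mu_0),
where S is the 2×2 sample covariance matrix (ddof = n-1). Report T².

Step 1 — sample mean vector:
  mean(A) = (9 + 2 + 9 + 5 + 2 + 3) / 6 = 30/6 = 5
  mean(B) = (6 + 6 + 6 + 2 + 7 + 9) / 6 = 36/6 = 6
  x̄ = (5, 6),  deviation x̄ - mu_0 = (5, 6) - (6, 2) = (-1, 4).

Step 2 — sample covariance matrix, S[i,j] = (1/(n-1)) · Σ_k (x_{k,i} - mean_i) · (x_{k,j} - mean_j), divisor n-1 = 5:
  S[A,A] = ((4)·(4) + (-3)·(-3) + (4)·(4) + (0)·(0) + (-3)·(-3) + (-2)·(-2)) / 5 = 54/5 = 10.8
  S[A,B] = ((4)·(0) + (-3)·(0) + (4)·(0) + (0)·(-4) + (-3)·(1) + (-2)·(3)) / 5 = -9/5 = -1.8
  S[B,B] = ((0)·(0) + (0)·(0) + (0)·(0) + (-4)·(-4) + (1)·(1) + (3)·(3)) / 5 = 26/5 = 5.2
  S = [[10.8, -1.8],
 [-1.8, 5.2]].

Step 3 — invert S. det(S) = 10.8·5.2 - (-1.8)² = 52.92.
  S^{-1} = (1/det) · [[d, -b], [-b, a]] = [[0.0983, 0.034],
 [0.034, 0.2041]].

Step 4 — quadratic form (x̄ - mu_0)^T · S^{-1} · (x̄ - mu_0):
  S^{-1} · (x̄ - mu_0) = (0.0378, 0.7823),
  (x̄ - mu_0)^T · [...] = (-1)·(0.0378) + (4)·(0.7823) = 3.0915.

Step 5 — scale by n: T² = 6 · 3.0915 = 18.5488.

T² ≈ 18.5488


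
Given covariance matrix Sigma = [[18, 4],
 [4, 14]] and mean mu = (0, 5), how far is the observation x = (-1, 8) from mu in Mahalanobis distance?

Step 1 — centre the observation: (x - mu) = (-1, 3).

Step 2 — invert Sigma. det(Sigma) = 18·14 - (4)² = 236.
  Sigma^{-1} = (1/det) · [[d, -b], [-b, a]] = [[0.0593, -0.0169],
 [-0.0169, 0.0763]].

Step 3 — form the quadratic (x - mu)^T · Sigma^{-1} · (x - mu):
  Sigma^{-1} · (x - mu) = (-0.1102, 0.2458).
  (x - mu)^T · [Sigma^{-1} · (x - mu)] = (-1)·(-0.1102) + (3)·(0.2458) = 0.8475.

Step 4 — take square root: d = √(0.8475) ≈ 0.9206.

d(x, mu) = √(0.8475) ≈ 0.9206


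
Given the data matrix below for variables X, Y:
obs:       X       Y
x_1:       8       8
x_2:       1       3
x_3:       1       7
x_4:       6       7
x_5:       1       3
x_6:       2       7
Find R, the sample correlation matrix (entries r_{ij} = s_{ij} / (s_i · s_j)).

Step 1 — column means:
  mean(X) = (8 + 1 + 1 + 6 + 1 + 2) / 6 = 19/6 = 3.1667
  mean(Y) = (8 + 3 + 7 + 7 + 3 + 7) / 6 = 35/6 = 5.8333

Step 2 — sample variances and covariances s[i,j] = (1/(n-1)) · Σ_k (x_{k,i} - mean_i) · (x_{k,j} - mean_j), with n-1 = 5:
  s[X,X] = ((4.8333)·(4.8333) + (-2.1667)·(-2.1667) + (-2.1667)·(-2.1667) + (2.8333)·(2.8333) + (-2.1667)·(-2.1667) + (-1.1667)·(-1.1667)) / 5 = 46.8333/5 = 9.3667
  s[X,Y] = ((4.8333)·(2.1667) + (-2.1667)·(-2.8333) + (-2.1667)·(1.1667) + (2.8333)·(1.1667) + (-2.1667)·(-2.8333) + (-1.1667)·(1.1667)) / 5 = 22.1667/5 = 4.4333
  s[Y,Y] = ((2.1667)·(2.1667) + (-2.8333)·(-2.8333) + (1.1667)·(1.1667) + (1.1667)·(1.1667) + (-2.8333)·(-2.8333) + (1.1667)·(1.1667)) / 5 = 24.8333/5 = 4.9667
  Sample standard deviations s_i = √(s[i,i]):
  s(X) = √(9.3667) = 3.0605
  s(Y) = √(4.9667) = 2.2286

Step 3 — r_{ij} = s_{ij} / (s_i · s_j):
  r[X,X] = 1 (diagonal).
  r[X,Y] = 4.4333 / (3.0605 · 2.2286) = 4.4333 / 6.8206 = 0.65
  r[Y,Y] = 1 (diagonal).

R is symmetric with unit diagonal. Assembling:

R = [[1, 0.65],
 [0.65, 1]]


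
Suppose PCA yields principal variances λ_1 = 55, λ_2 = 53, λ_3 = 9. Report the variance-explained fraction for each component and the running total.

Step 1 — total variance = trace(Sigma) = Σ λ_i = 55 + 53 + 9 = 117.

Step 2 — fraction explained by component i = λ_i / Σ λ:
  PC1: 55/117 = 0.4701
  PC2: 53/117 = 0.453
  PC3: 9/117 = 0.0769

Step 3 — cumulative fraction after k components = (λ_1 + ... + λ_k) / Σ λ:
  k = 1: 55/117 = 0.4701
  k = 2: (55 + 53)/117 = 108/117 = 0.9231
  k = 3: (55 + 53 + 9)/117 = 117/117 = 1

Summary (fraction, with percent):

explained: PC1 0.4701 (47.01%), PC2 0.453 (45.3%), PC3 0.0769 (7.69%);  cumulative: 0.4701, 0.9231, 1


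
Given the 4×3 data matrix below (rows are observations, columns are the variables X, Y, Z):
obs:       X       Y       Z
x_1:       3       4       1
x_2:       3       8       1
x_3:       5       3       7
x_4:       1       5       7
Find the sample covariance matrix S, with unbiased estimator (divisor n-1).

Step 1 — column means:
  mean(X) = (3 + 3 + 5 + 1) / 4 = 12/4 = 3
  mean(Y) = (4 + 8 + 3 + 5) / 4 = 20/4 = 5
  mean(Z) = (1 + 1 + 7 + 7) / 4 = 16/4 = 4

Step 2 — sample covariance S[i,j] = (1/(n-1)) · Σ_k (x_{k,i} - mean_i) · (x_{k,j} - mean_j), with n-1 = 3.
  S[X,X] = ((0)·(0) + (0)·(0) + (2)·(2) + (-2)·(-2)) / 3 = 8/3 = 2.6667
  S[X,Y] = ((0)·(-1) + (0)·(3) + (2)·(-2) + (-2)·(0)) / 3 = -4/3 = -1.3333
  S[X,Z] = ((0)·(-3) + (0)·(-3) + (2)·(3) + (-2)·(3)) / 3 = 0/3 = 0
  S[Y,Y] = ((-1)·(-1) + (3)·(3) + (-2)·(-2) + (0)·(0)) / 3 = 14/3 = 4.6667
  S[Y,Z] = ((-1)·(-3) + (3)·(-3) + (-2)·(3) + (0)·(3)) / 3 = -12/3 = -4
  S[Z,Z] = ((-3)·(-3) + (-3)·(-3) + (3)·(3) + (3)·(3)) / 3 = 36/3 = 12

S is symmetric (S[j,i] = S[i,j]). Assembling:

S = [[2.6667, -1.3333, 0],
 [-1.3333, 4.6667, -4],
 [0, -4, 12]]


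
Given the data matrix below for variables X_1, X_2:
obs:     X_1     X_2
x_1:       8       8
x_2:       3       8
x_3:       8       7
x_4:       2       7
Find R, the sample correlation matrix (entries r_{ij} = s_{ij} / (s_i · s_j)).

Step 1 — column means:
  mean(X_1) = (8 + 3 + 8 + 2) / 4 = 21/4 = 5.25
  mean(X_2) = (8 + 8 + 7 + 7) / 4 = 30/4 = 7.5

Step 2 — sample variances and covariances s[i,j] = (1/(n-1)) · Σ_k (x_{k,i} - mean_i) · (x_{k,j} - mean_j), with n-1 = 3:
  s[X_1,X_1] = ((2.75)·(2.75) + (-2.25)·(-2.25) + (2.75)·(2.75) + (-3.25)·(-3.25)) / 3 = 30.75/3 = 10.25
  s[X_1,X_2] = ((2.75)·(0.5) + (-2.25)·(0.5) + (2.75)·(-0.5) + (-3.25)·(-0.5)) / 3 = 0.5/3 = 0.1667
  s[X_2,X_2] = ((0.5)·(0.5) + (0.5)·(0.5) + (-0.5)·(-0.5) + (-0.5)·(-0.5)) / 3 = 1/3 = 0.3333
  Sample standard deviations s_i = √(s[i,i]):
  s(X_1) = √(10.25) = 3.2016
  s(X_2) = √(0.3333) = 0.5774

Step 3 — r_{ij} = s_{ij} / (s_i · s_j):
  r[X_1,X_1] = 1 (diagonal).
  r[X_1,X_2] = 0.1667 / (3.2016 · 0.5774) = 0.1667 / 1.8484 = 0.0902
  r[X_2,X_2] = 1 (diagonal).

R is symmetric with unit diagonal. Assembling:

R = [[1, 0.0902],
 [0.0902, 1]]


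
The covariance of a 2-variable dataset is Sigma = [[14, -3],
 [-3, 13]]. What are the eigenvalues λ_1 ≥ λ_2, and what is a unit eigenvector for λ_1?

Step 1 — characteristic polynomial of 2×2 Sigma:
  det(Sigma - λI) = λ² - trace · λ + det = 0.
  trace = 14 + 13 = 27, det = 14·13 - (-3)² = 173.
Step 2 — discriminant:
  Δ = trace² - 4·det = 729 - 692 = 37.
Step 3 — eigenvalues:
  λ = (trace ± √Δ)/2 = (27 ± 6.0828)/2,
  λ_1 = 16.5414,  λ_2 = 10.4586.

Step 4 — unit eigenvector for λ_1: solve (Sigma - λ_1 I)v = 0. First row:
  (14 - 16.5414)·v_x + (-3)·v_y = 0, i.e. (-2.5414)·v_x + (-3)·v_y = 0,
  so v ∝ (b, λ_1 - a) = (-3, 2.5414); multiply by -1 so the first entry is positive: u = (3, -2.5414).
  ||u|| = √((3)² + (-2.5414)²) = √(15.4586) ≈ 3.9317,
  v_1 = u/||u|| ≈ (0.763, -0.6464) (||v_1|| = 1).

λ_1 = 16.5414,  λ_2 = 10.4586;  v_1 ≈ (0.763, -0.6464)


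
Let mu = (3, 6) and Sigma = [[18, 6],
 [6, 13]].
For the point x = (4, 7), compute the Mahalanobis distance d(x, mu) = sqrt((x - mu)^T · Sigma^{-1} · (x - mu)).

Step 1 — centre the observation: (x - mu) = (1, 1).

Step 2 — invert Sigma. det(Sigma) = 18·13 - (6)² = 198.
  Sigma^{-1} = (1/det) · [[d, -b], [-b, a]] = [[0.0657, -0.0303],
 [-0.0303, 0.0909]].

Step 3 — form the quadratic (x - mu)^T · Sigma^{-1} · (x - mu):
  Sigma^{-1} · (x - mu) = (0.0354, 0.0606).
  (x - mu)^T · [Sigma^{-1} · (x - mu)] = (1)·(0.0354) + (1)·(0.0606) = 0.096.

Step 4 — take square root: d = √(0.096) ≈ 0.3098.

d(x, mu) = √(0.096) ≈ 0.3098


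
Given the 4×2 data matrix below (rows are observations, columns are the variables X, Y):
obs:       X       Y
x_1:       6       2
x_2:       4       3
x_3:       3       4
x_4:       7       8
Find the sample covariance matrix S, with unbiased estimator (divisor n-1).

Step 1 — column means:
  mean(X) = (6 + 4 + 3 + 7) / 4 = 20/4 = 5
  mean(Y) = (2 + 3 + 4 + 8) / 4 = 17/4 = 4.25

Step 2 — sample covariance S[i,j] = (1/(n-1)) · Σ_k (x_{k,i} - mean_i) · (x_{k,j} - mean_j), with n-1 = 3.
  S[X,X] = ((1)·(1) + (-1)·(-1) + (-2)·(-2) + (2)·(2)) / 3 = 10/3 = 3.3333
  S[X,Y] = ((1)·(-2.25) + (-1)·(-1.25) + (-2)·(-0.25) + (2)·(3.75)) / 3 = 7/3 = 2.3333
  S[Y,Y] = ((-2.25)·(-2.25) + (-1.25)·(-1.25) + (-0.25)·(-0.25) + (3.75)·(3.75)) / 3 = 20.75/3 = 6.9167

S is symmetric (S[j,i] = S[i,j]). Assembling:

S = [[3.3333, 2.3333],
 [2.3333, 6.9167]]


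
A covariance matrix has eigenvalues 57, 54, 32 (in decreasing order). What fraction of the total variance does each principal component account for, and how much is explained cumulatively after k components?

Step 1 — total variance = trace(Sigma) = Σ λ_i = 57 + 54 + 32 = 143.

Step 2 — fraction explained by component i = λ_i / Σ λ:
  PC1: 57/143 = 0.3986
  PC2: 54/143 = 0.3776
  PC3: 32/143 = 0.2238

Step 3 — cumulative fraction after k components = (λ_1 + ... + λ_k) / Σ λ:
  k = 1: 57/143 = 0.3986
  k = 2: (57 + 54)/143 = 111/143 = 0.7762
  k = 3: (57 + 54 + 32)/143 = 143/143 = 1

Summary (fraction, with percent):

explained: PC1 0.3986 (39.86%), PC2 0.3776 (37.76%), PC3 0.2238 (22.38%);  cumulative: 0.3986, 0.7762, 1


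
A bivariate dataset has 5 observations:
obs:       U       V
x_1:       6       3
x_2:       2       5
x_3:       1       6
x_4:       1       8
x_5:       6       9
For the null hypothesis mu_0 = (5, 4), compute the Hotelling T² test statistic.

Step 1 — sample mean vector:
  mean(U) = (6 + 2 + 1 + 1 + 6) / 5 = 16/5 = 3.2
  mean(V) = (3 + 5 + 6 + 8 + 9) / 5 = 31/5 = 6.2
  x̄ = (3.2, 6.2),  deviation x̄ - mu_0 = (3.2, 6.2) - (5, 4) = (-1.8, 2.2).

Step 2 — sample covariance matrix, S[i,j] = (1/(n-1)) · Σ_k (x_{k,i} - mean_i) · (x_{k,j} - mean_j), divisor n-1 = 4:
  S[U,U] = ((2.8)·(2.8) + (-1.2)·(-1.2) + (-2.2)·(-2.2) + (-2.2)·(-2.2) + (2.8)·(2.8)) / 4 = 26.8/4 = 6.7
  S[U,V] = ((2.8)·(-3.2) + (-1.2)·(-1.2) + (-2.2)·(-0.2) + (-2.2)·(1.8) + (2.8)·(2.8)) / 4 = -3.2/4 = -0.8
  S[V,V] = ((-3.2)·(-3.2) + (-1.2)·(-1.2) + (-0.2)·(-0.2) + (1.8)·(1.8) + (2.8)·(2.8)) / 4 = 22.8/4 = 5.7
  S = [[6.7, -0.8],
 [-0.8, 5.7]].

Step 3 — invert S. det(S) = 6.7·5.7 - (-0.8)² = 37.55.
  S^{-1} = (1/det) · [[d, -b], [-b, a]] = [[0.1518, 0.0213],
 [0.0213, 0.1784]].

Step 4 — quadratic form (x̄ - mu_0)^T · S^{-1} · (x̄ - mu_0):
  S^{-1} · (x̄ - mu_0) = (-0.2264, 0.3542),
  (x̄ - mu_0)^T · [...] = (-1.8)·(-0.2264) + (2.2)·(0.3542) = 1.1867.

Step 5 — scale by n: T² = 5 · 1.1867 = 5.9334.

T² ≈ 5.9334


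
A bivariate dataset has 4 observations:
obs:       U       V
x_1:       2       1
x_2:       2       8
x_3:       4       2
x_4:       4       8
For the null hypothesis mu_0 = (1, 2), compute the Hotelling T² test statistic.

Step 1 — sample mean vector:
  mean(U) = (2 + 2 + 4 + 4) / 4 = 12/4 = 3
  mean(V) = (1 + 8 + 2 + 8) / 4 = 19/4 = 4.75
  x̄ = (3, 4.75),  deviation x̄ - mu_0 = (3, 4.75) - (1, 2) = (2, 2.75).

Step 2 — sample covariance matrix, S[i,j] = (1/(n-1)) · Σ_k (x_{k,i} - mean_i) · (x_{k,j} - mean_j), divisor n-1 = 3:
  S[U,U] = ((-1)·(-1) + (-1)·(-1) + (1)·(1) + (1)·(1)) / 3 = 4/3 = 1.3333
  S[U,V] = ((-1)·(-3.75) + (-1)·(3.25) + (1)·(-2.75) + (1)·(3.25)) / 3 = 1/3 = 0.3333
  S[V,V] = ((-3.75)·(-3.75) + (3.25)·(3.25) + (-2.75)·(-2.75) + (3.25)·(3.25)) / 3 = 42.75/3 = 14.25
  S = [[1.3333, 0.3333],
 [0.3333, 14.25]].

Step 3 — invert S. det(S) = 1.3333·14.25 - (0.3333)² = 18.8889.
  S^{-1} = (1/det) · [[d, -b], [-b, a]] = [[0.7544, -0.0176],
 [-0.0176, 0.0706]].

Step 4 — quadratic form (x̄ - mu_0)^T · S^{-1} · (x̄ - mu_0):
  S^{-1} · (x̄ - mu_0) = (1.4603, 0.1588),
  (x̄ - mu_0)^T · [...] = (2)·(1.4603) + (2.75)·(0.1588) = 3.3574.

Step 5 — scale by n: T² = 4 · 3.3574 = 13.4294.

T² ≈ 13.4294


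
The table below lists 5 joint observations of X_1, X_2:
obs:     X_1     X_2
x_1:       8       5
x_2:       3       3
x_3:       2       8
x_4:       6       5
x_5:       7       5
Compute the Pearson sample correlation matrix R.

Step 1 — column means:
  mean(X_1) = (8 + 3 + 2 + 6 + 7) / 5 = 26/5 = 5.2
  mean(X_2) = (5 + 3 + 8 + 5 + 5) / 5 = 26/5 = 5.2

Step 2 — sample variances and covariances s[i,j] = (1/(n-1)) · Σ_k (x_{k,i} - mean_i) · (x_{k,j} - mean_j), with n-1 = 4:
  s[X_1,X_1] = ((2.8)·(2.8) + (-2.2)·(-2.2) + (-3.2)·(-3.2) + (0.8)·(0.8) + (1.8)·(1.8)) / 4 = 26.8/4 = 6.7
  s[X_1,X_2] = ((2.8)·(-0.2) + (-2.2)·(-2.2) + (-3.2)·(2.8) + (0.8)·(-0.2) + (1.8)·(-0.2)) / 4 = -5.2/4 = -1.3
  s[X_2,X_2] = ((-0.2)·(-0.2) + (-2.2)·(-2.2) + (2.8)·(2.8) + (-0.2)·(-0.2) + (-0.2)·(-0.2)) / 4 = 12.8/4 = 3.2
  Sample standard deviations s_i = √(s[i,i]):
  s(X_1) = √(6.7) = 2.5884
  s(X_2) = √(3.2) = 1.7889

Step 3 — r_{ij} = s_{ij} / (s_i · s_j):
  r[X_1,X_1] = 1 (diagonal).
  r[X_1,X_2] = -1.3 / (2.5884 · 1.7889) = -1.3 / 4.6303 = -0.2808
  r[X_2,X_2] = 1 (diagonal).

R is symmetric with unit diagonal. Assembling:

R = [[1, -0.2808],
 [-0.2808, 1]]


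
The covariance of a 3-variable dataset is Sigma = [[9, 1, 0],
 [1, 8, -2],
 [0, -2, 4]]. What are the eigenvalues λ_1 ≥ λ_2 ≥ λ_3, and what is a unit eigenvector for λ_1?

Step 1 — characteristic polynomial p(λ) = det(λI - Sigma) = λ³ - tr·λ² + c_1·λ - det, where tr = trace, c_1 = sum of the principal 2×2 minors, det = det(Sigma):
  tr = 9 + 8 + 4 = 21,
  c_1 = (9·8 - (1)²) + (9·4 - (0)²) + (8·4 - (-2)²) = 71 + 36 + 28 = 135,
  det = 9·(8·4 - (-2)²) - (1)·((1)·4 - (-2)·(0)) + (0)·((1)·(-2) - 8·(0)) = 9·(28) - (1)·(4) + (0)·(-2) = 248.
  So p(λ) = λ³ - 21λ² + 135λ - 248.
Step 2 — look for an integer root (rational root theorem: any rational root is an integer divisor of 248). Testing λ = 8:
  p(8) = 512 - 1344 + 1080 - 248 = 0  ✓
  Dividing out (λ - 8): p(λ) = (λ - 8)(λ² - 13λ + 31).
Step 3 — remaining eigenvalues from the quadratic λ² - 13λ + 31 = 0:
  Δ = 13² - 4·31 = 169 - 124 = 45,  λ = (13 ± √45)/2 = (13 ± 6.7082)/2 ≈ 9.8541 or 3.1459.
  Sorted: λ_1 = 9.8541,  λ_2 = 8,  λ_3 = 3.1459  (check: sum = 21 = tr ✓).

Step 4 — unit eigenvector for λ_1 ≈ 9.8541: v spans the null space of (Sigma - λ_1 I), whose rows are
  r_1 = (-0.8541, 1, 0),  r_2 = (1, -1.8541, -2),  r_3 = (0, -2, -5.8541).
  v is orthogonal to every row, so take v ∝ r_1 × r_2 = ((1)·(-2) - (0)·(-1.8541), (0)·(1) - (-0.8541)·(-2), (-0.8541)·(-1.8541) - (1)·(1)) ≈ (-2, -1.7082, 0.5836).
  Rescale (multiply by -1 so the first nonzero entry is positive): u = (2, 1.7082, -0.5836).
  ||u|| = √((2)² + (1.7082)² + (-0.5836)²) = √(7.2585) ≈ 2.6942,  v_1 = u/||u|| ≈ (0.7423, 0.634, -0.2166) (||v_1|| = 1).

λ_1 = 9.8541,  λ_2 = 8,  λ_3 = 3.1459;  v_1 ≈ (0.7423, 0.634, -0.2166)


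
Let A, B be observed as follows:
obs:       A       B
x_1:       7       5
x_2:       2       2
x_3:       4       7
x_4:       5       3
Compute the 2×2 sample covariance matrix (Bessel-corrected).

Step 1 — column means:
  mean(A) = (7 + 2 + 4 + 5) / 4 = 18/4 = 4.5
  mean(B) = (5 + 2 + 7 + 3) / 4 = 17/4 = 4.25

Step 2 — sample covariance S[i,j] = (1/(n-1)) · Σ_k (x_{k,i} - mean_i) · (x_{k,j} - mean_j), with n-1 = 3.
  S[A,A] = ((2.5)·(2.5) + (-2.5)·(-2.5) + (-0.5)·(-0.5) + (0.5)·(0.5)) / 3 = 13/3 = 4.3333
  S[A,B] = ((2.5)·(0.75) + (-2.5)·(-2.25) + (-0.5)·(2.75) + (0.5)·(-1.25)) / 3 = 5.5/3 = 1.8333
  S[B,B] = ((0.75)·(0.75) + (-2.25)·(-2.25) + (2.75)·(2.75) + (-1.25)·(-1.25)) / 3 = 14.75/3 = 4.9167

S is symmetric (S[j,i] = S[i,j]). Assembling:

S = [[4.3333, 1.8333],
 [1.8333, 4.9167]]


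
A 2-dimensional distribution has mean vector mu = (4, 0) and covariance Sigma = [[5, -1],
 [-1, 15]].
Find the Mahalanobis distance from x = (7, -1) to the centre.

Step 1 — centre the observation: (x - mu) = (3, -1).

Step 2 — invert Sigma. det(Sigma) = 5·15 - (-1)² = 74.
  Sigma^{-1} = (1/det) · [[d, -b], [-b, a]] = [[0.2027, 0.0135],
 [0.0135, 0.0676]].

Step 3 — form the quadratic (x - mu)^T · Sigma^{-1} · (x - mu):
  Sigma^{-1} · (x - mu) = (0.5946, -0.027).
  (x - mu)^T · [Sigma^{-1} · (x - mu)] = (3)·(0.5946) + (-1)·(-0.027) = 1.8108.

Step 4 — take square root: d = √(1.8108) ≈ 1.3457.

d(x, mu) = √(1.8108) ≈ 1.3457


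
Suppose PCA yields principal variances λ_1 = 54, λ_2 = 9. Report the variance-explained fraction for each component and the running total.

Step 1 — total variance = trace(Sigma) = Σ λ_i = 54 + 9 = 63.

Step 2 — fraction explained by component i = λ_i / Σ λ:
  PC1: 54/63 = 0.8571
  PC2: 9/63 = 0.1429

Step 3 — cumulative fraction after k components = (λ_1 + ... + λ_k) / Σ λ:
  k = 1: 54/63 = 0.8571
  k = 2: (54 + 9)/63 = 63/63 = 1

Summary (fraction, with percent):

explained: PC1 0.8571 (85.71%), PC2 0.1429 (14.29%);  cumulative: 0.8571, 1


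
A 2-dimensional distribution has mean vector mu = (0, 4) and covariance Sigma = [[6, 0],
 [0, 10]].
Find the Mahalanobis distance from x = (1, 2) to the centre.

Step 1 — centre the observation: (x - mu) = (1, -2).

Step 2 — invert Sigma. det(Sigma) = 6·10 - (0)² = 60.
  Sigma^{-1} = (1/det) · [[d, -b], [-b, a]] = [[0.1667, 0],
 [0, 0.1]].

Step 3 — form the quadratic (x - mu)^T · Sigma^{-1} · (x - mu):
  Sigma^{-1} · (x - mu) = (0.1667, -0.2).
  (x - mu)^T · [Sigma^{-1} · (x - mu)] = (1)·(0.1667) + (-2)·(-0.2) = 0.5667.

Step 4 — take square root: d = √(0.5667) ≈ 0.7528.

d(x, mu) = √(0.5667) ≈ 0.7528


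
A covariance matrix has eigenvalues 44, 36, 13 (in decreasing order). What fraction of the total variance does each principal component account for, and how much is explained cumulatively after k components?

Step 1 — total variance = trace(Sigma) = Σ λ_i = 44 + 36 + 13 = 93.

Step 2 — fraction explained by component i = λ_i / Σ λ:
  PC1: 44/93 = 0.4731
  PC2: 36/93 = 0.3871
  PC3: 13/93 = 0.1398

Step 3 — cumulative fraction after k components = (λ_1 + ... + λ_k) / Σ λ:
  k = 1: 44/93 = 0.4731
  k = 2: (44 + 36)/93 = 80/93 = 0.8602
  k = 3: (44 + 36 + 13)/93 = 93/93 = 1

Summary (fraction, with percent):

explained: PC1 0.4731 (47.31%), PC2 0.3871 (38.71%), PC3 0.1398 (13.98%);  cumulative: 0.4731, 0.8602, 1


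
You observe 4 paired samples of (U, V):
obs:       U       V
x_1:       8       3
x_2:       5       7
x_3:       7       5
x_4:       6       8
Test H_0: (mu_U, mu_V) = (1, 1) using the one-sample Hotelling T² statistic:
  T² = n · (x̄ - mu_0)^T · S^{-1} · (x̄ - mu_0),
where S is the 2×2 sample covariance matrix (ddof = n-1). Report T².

Step 1 — sample mean vector:
  mean(U) = (8 + 5 + 7 + 6) / 4 = 26/4 = 6.5
  mean(V) = (3 + 7 + 5 + 8) / 4 = 23/4 = 5.75
  x̄ = (6.5, 5.75),  deviation x̄ - mu_0 = (6.5, 5.75) - (1, 1) = (5.5, 4.75).

Step 2 — sample covariance matrix, S[i,j] = (1/(n-1)) · Σ_k (x_{k,i} - mean_i) · (x_{k,j} - mean_j), divisor n-1 = 3:
  S[U,U] = ((1.5)·(1.5) + (-1.5)·(-1.5) + (0.5)·(0.5) + (-0.5)·(-0.5)) / 3 = 5/3 = 1.6667
  S[U,V] = ((1.5)·(-2.75) + (-1.5)·(1.25) + (0.5)·(-0.75) + (-0.5)·(2.25)) / 3 = -7.5/3 = -2.5
  S[V,V] = ((-2.75)·(-2.75) + (1.25)·(1.25) + (-0.75)·(-0.75) + (2.25)·(2.25)) / 3 = 14.75/3 = 4.9167
  S = [[1.6667, -2.5],
 [-2.5, 4.9167]].

Step 3 — invert S. det(S) = 1.6667·4.9167 - (-2.5)² = 1.9444.
  S^{-1} = (1/det) · [[d, -b], [-b, a]] = [[2.5286, 1.2857],
 [1.2857, 0.8571]].

Step 4 — quadratic form (x̄ - mu_0)^T · S^{-1} · (x̄ - mu_0):
  S^{-1} · (x̄ - mu_0) = (20.0143, 11.1429),
  (x̄ - mu_0)^T · [...] = (5.5)·(20.0143) + (4.75)·(11.1429) = 163.0071.

Step 5 — scale by n: T² = 4 · 163.0071 = 652.0286.

T² ≈ 652.0286


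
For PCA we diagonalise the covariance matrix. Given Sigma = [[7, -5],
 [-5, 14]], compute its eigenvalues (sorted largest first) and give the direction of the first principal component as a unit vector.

Step 1 — characteristic polynomial of 2×2 Sigma:
  det(Sigma - λI) = λ² - trace · λ + det = 0.
  trace = 7 + 14 = 21, det = 7·14 - (-5)² = 73.
Step 2 — discriminant:
  Δ = trace² - 4·det = 441 - 292 = 149.
Step 3 — eigenvalues:
  λ = (trace ± √Δ)/2 = (21 ± 12.2066)/2,
  λ_1 = 16.6033,  λ_2 = 4.3967.

Step 4 — unit eigenvector for λ_1: solve (Sigma - λ_1 I)v = 0. First row:
  (7 - 16.6033)·v_x + (-5)·v_y = 0, i.e. (-9.6033)·v_x + (-5)·v_y = 0,
  so v ∝ (b, λ_1 - a) = (-5, 9.6033); multiply by -1 so the first entry is positive: u = (5, -9.6033).
  ||u|| = √((5)² + (-9.6033)²) = √(117.2229) ≈ 10.827,
  v_1 = u/||u|| ≈ (0.4618, -0.887) (||v_1|| = 1).

λ_1 = 16.6033,  λ_2 = 4.3967;  v_1 ≈ (0.4618, -0.887)


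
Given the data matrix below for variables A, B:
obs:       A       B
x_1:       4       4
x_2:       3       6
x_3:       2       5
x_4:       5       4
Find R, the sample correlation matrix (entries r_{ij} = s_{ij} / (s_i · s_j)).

Step 1 — column means:
  mean(A) = (4 + 3 + 2 + 5) / 4 = 14/4 = 3.5
  mean(B) = (4 + 6 + 5 + 4) / 4 = 19/4 = 4.75

Step 2 — sample variances and covariances s[i,j] = (1/(n-1)) · Σ_k (x_{k,i} - mean_i) · (x_{k,j} - mean_j), with n-1 = 3:
  s[A,A] = ((0.5)·(0.5) + (-0.5)·(-0.5) + (-1.5)·(-1.5) + (1.5)·(1.5)) / 3 = 5/3 = 1.6667
  s[A,B] = ((0.5)·(-0.75) + (-0.5)·(1.25) + (-1.5)·(0.25) + (1.5)·(-0.75)) / 3 = -2.5/3 = -0.8333
  s[B,B] = ((-0.75)·(-0.75) + (1.25)·(1.25) + (0.25)·(0.25) + (-0.75)·(-0.75)) / 3 = 2.75/3 = 0.9167
  Sample standard deviations s_i = √(s[i,i]):
  s(A) = √(1.6667) = 1.291
  s(B) = √(0.9167) = 0.9574

Step 3 — r_{ij} = s_{ij} / (s_i · s_j):
  r[A,A] = 1 (diagonal).
  r[A,B] = -0.8333 / (1.291 · 0.9574) = -0.8333 / 1.236 = -0.6742
  r[B,B] = 1 (diagonal).

R is symmetric with unit diagonal. Assembling:

R = [[1, -0.6742],
 [-0.6742, 1]]


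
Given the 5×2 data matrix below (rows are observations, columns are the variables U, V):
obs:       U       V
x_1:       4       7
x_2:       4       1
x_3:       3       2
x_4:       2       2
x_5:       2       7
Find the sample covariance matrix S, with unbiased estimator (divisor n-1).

Step 1 — column means:
  mean(U) = (4 + 4 + 3 + 2 + 2) / 5 = 15/5 = 3
  mean(V) = (7 + 1 + 2 + 2 + 7) / 5 = 19/5 = 3.8

Step 2 — sample covariance S[i,j] = (1/(n-1)) · Σ_k (x_{k,i} - mean_i) · (x_{k,j} - mean_j), with n-1 = 4.
  S[U,U] = ((1)·(1) + (1)·(1) + (0)·(0) + (-1)·(-1) + (-1)·(-1)) / 4 = 4/4 = 1
  S[U,V] = ((1)·(3.2) + (1)·(-2.8) + (0)·(-1.8) + (-1)·(-1.8) + (-1)·(3.2)) / 4 = -1/4 = -0.25
  S[V,V] = ((3.2)·(3.2) + (-2.8)·(-2.8) + (-1.8)·(-1.8) + (-1.8)·(-1.8) + (3.2)·(3.2)) / 4 = 34.8/4 = 8.7

S is symmetric (S[j,i] = S[i,j]). Assembling:

S = [[1, -0.25],
 [-0.25, 8.7]]


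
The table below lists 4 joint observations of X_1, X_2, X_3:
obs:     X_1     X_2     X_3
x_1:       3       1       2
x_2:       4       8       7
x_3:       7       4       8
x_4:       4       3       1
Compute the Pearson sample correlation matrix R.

Step 1 — column means:
  mean(X_1) = (3 + 4 + 7 + 4) / 4 = 18/4 = 4.5
  mean(X_2) = (1 + 8 + 4 + 3) / 4 = 16/4 = 4
  mean(X_3) = (2 + 7 + 8 + 1) / 4 = 18/4 = 4.5

Step 2 — sample variances and covariances s[i,j] = (1/(n-1)) · Σ_k (x_{k,i} - mean_i) · (x_{k,j} - mean_j), with n-1 = 3:
  s[X_1,X_1] = ((-1.5)·(-1.5) + (-0.5)·(-0.5) + (2.5)·(2.5) + (-0.5)·(-0.5)) / 3 = 9/3 = 3
  s[X_1,X_2] = ((-1.5)·(-3) + (-0.5)·(4) + (2.5)·(0) + (-0.5)·(-1)) / 3 = 3/3 = 1
  s[X_1,X_3] = ((-1.5)·(-2.5) + (-0.5)·(2.5) + (2.5)·(3.5) + (-0.5)·(-3.5)) / 3 = 13/3 = 4.3333
  s[X_2,X_2] = ((-3)·(-3) + (4)·(4) + (0)·(0) + (-1)·(-1)) / 3 = 26/3 = 8.6667
  s[X_2,X_3] = ((-3)·(-2.5) + (4)·(2.5) + (0)·(3.5) + (-1)·(-3.5)) / 3 = 21/3 = 7
  s[X_3,X_3] = ((-2.5)·(-2.5) + (2.5)·(2.5) + (3.5)·(3.5) + (-3.5)·(-3.5)) / 3 = 37/3 = 12.3333
  Sample standard deviations s_i = √(s[i,i]):
  s(X_1) = √(3) = 1.7321
  s(X_2) = √(8.6667) = 2.9439
  s(X_3) = √(12.3333) = 3.5119

Step 3 — r_{ij} = s_{ij} / (s_i · s_j):
  r[X_1,X_1] = 1 (diagonal).
  r[X_1,X_2] = 1 / (1.7321 · 2.9439) = 1 / 5.099 = 0.1961
  r[X_1,X_3] = 4.3333 / (1.7321 · 3.5119) = 4.3333 / 6.0828 = 0.7124
  r[X_2,X_2] = 1 (diagonal).
  r[X_2,X_3] = 7 / (2.9439 · 3.5119) = 7 / 10.3387 = 0.6771
  r[X_3,X_3] = 1 (diagonal).

R is symmetric with unit diagonal. Assembling:

R = [[1, 0.1961, 0.7124],
 [0.1961, 1, 0.6771],
 [0.7124, 0.6771, 1]]


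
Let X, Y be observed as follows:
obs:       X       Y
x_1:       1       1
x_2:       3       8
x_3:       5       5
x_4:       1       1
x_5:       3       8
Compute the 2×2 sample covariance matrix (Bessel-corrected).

Step 1 — column means:
  mean(X) = (1 + 3 + 5 + 1 + 3) / 5 = 13/5 = 2.6
  mean(Y) = (1 + 8 + 5 + 1 + 8) / 5 = 23/5 = 4.6

Step 2 — sample covariance S[i,j] = (1/(n-1)) · Σ_k (x_{k,i} - mean_i) · (x_{k,j} - mean_j), with n-1 = 4.
  S[X,X] = ((-1.6)·(-1.6) + (0.4)·(0.4) + (2.4)·(2.4) + (-1.6)·(-1.6) + (0.4)·(0.4)) / 4 = 11.2/4 = 2.8
  S[X,Y] = ((-1.6)·(-3.6) + (0.4)·(3.4) + (2.4)·(0.4) + (-1.6)·(-3.6) + (0.4)·(3.4)) / 4 = 15.2/4 = 3.8
  S[Y,Y] = ((-3.6)·(-3.6) + (3.4)·(3.4) + (0.4)·(0.4) + (-3.6)·(-3.6) + (3.4)·(3.4)) / 4 = 49.2/4 = 12.3

S is symmetric (S[j,i] = S[i,j]). Assembling:

S = [[2.8, 3.8],
 [3.8, 12.3]]


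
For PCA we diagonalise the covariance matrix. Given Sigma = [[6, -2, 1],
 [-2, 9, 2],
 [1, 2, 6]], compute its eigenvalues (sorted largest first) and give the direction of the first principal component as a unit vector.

Step 1 — characteristic polynomial p(λ) = det(λI - Sigma) = λ³ - tr·λ² + c_1·λ - det, where tr = trace, c_1 = sum of the principal 2×2 minors, det = det(Sigma):
  tr = 6 + 9 + 6 = 21,
  c_1 = (6·9 - (-2)²) + (6·6 - (1)²) + (9·6 - (2)²) = 50 + 35 + 50 = 135,
  det = 6·(9·6 - (2)²) - (-2)·((-2)·6 - (2)·(1)) + (1)·((-2)·(2) - 9·(1)) = 6·(50) - (-2)·(-14) + (1)·(-13) = 259.
  So p(λ) = λ³ - 21λ² + 135λ - 259.
Step 2 — look for an integer root (rational root theorem: any rational root is an integer divisor of 259). Testing λ = 7:
  p(7) = 343 - 1029 + 945 - 259 = 0  ✓
  Dividing out (λ - 7): p(λ) = (λ - 7)(λ² - 14λ + 37).
Step 3 — remaining eigenvalues from the quadratic λ² - 14λ + 37 = 0:
  Δ = 14² - 4·37 = 196 - 148 = 48,  λ = (14 ± √48)/2 = (14 ± 6.9282)/2 ≈ 10.4641 or 3.5359.
  Sorted: λ_1 = 10.4641,  λ_2 = 7,  λ_3 = 3.5359  (check: sum = 21 = tr ✓).

Step 4 — unit eigenvector for λ_1 ≈ 10.4641: v spans the null space of (Sigma - λ_1 I), whose rows are
  r_1 = (-4.4641, -2, 1),  r_2 = (-2, -1.4641, 2),  r_3 = (1, 2, -4.4641).
  v is orthogonal to every row, so take v ∝ r_1 × r_2 = ((-2)·(2) - (1)·(-1.4641), (1)·(-2) - (-4.4641)·(2), (-4.4641)·(-1.4641) - (-2)·(-2)) ≈ (-2.5359, 6.9282, 2.5359).
  Rescale (multiply by -1 so the first nonzero entry is positive): u = (2.5359, -6.9282, -2.5359).
  ||u|| = √((2.5359)² + (-6.9282)² + (-2.5359)²) = √(60.8616) ≈ 7.8014,  v_1 = u/||u|| ≈ (0.3251, -0.8881, -0.3251) (||v_1|| = 1).

λ_1 = 10.4641,  λ_2 = 7,  λ_3 = 3.5359;  v_1 ≈ (0.3251, -0.8881, -0.3251)


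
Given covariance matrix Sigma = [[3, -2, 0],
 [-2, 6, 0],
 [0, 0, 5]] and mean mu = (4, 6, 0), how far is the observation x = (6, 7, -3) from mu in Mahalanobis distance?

Step 1 — centre the observation: (x - mu) = (2, 1, -3).

Step 2 — invert Sigma (cofactor / det for 3×3, or solve directly):
  Sigma^{-1} = [[0.4286, 0.1429, 0],
 [0.1429, 0.2143, 0],
 [0, 0, 0.2]].

Step 3 — form the quadratic (x - mu)^T · Sigma^{-1} · (x - mu):
  Sigma^{-1} · (x - mu) = (1, 0.5, -0.6).
  (x - mu)^T · [Sigma^{-1} · (x - mu)] = (2)·(1) + (1)·(0.5) + (-3)·(-0.6) = 4.3.

Step 4 — take square root: d = √(4.3) ≈ 2.0736.

d(x, mu) = √(4.3) ≈ 2.0736


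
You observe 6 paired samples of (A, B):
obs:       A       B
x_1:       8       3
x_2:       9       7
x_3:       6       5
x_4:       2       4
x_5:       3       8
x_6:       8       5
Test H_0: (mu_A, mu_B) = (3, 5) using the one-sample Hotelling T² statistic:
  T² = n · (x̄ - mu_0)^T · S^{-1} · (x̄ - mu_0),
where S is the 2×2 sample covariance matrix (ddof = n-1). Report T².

Step 1 — sample mean vector:
  mean(A) = (8 + 9 + 6 + 2 + 3 + 8) / 6 = 36/6 = 6
  mean(B) = (3 + 7 + 5 + 4 + 8 + 5) / 6 = 32/6 = 5.3333
  x̄ = (6, 5.3333),  deviation x̄ - mu_0 = (6, 5.3333) - (3, 5) = (3, 0.3333).

Step 2 — sample covariance matrix, S[i,j] = (1/(n-1)) · Σ_k (x_{k,i} - mean_i) · (x_{k,j} - mean_j), divisor n-1 = 5:
  S[A,A] = ((2)·(2) + (3)·(3) + (0)·(0) + (-4)·(-4) + (-3)·(-3) + (2)·(2)) / 5 = 42/5 = 8.4
  S[A,B] = ((2)·(-2.3333) + (3)·(1.6667) + (0)·(-0.3333) + (-4)·(-1.3333) + (-3)·(2.6667) + (2)·(-0.3333)) / 5 = -3/5 = -0.6
  S[B,B] = ((-2.3333)·(-2.3333) + (1.6667)·(1.6667) + (-0.3333)·(-0.3333) + (-1.3333)·(-1.3333) + (2.6667)·(2.6667) + (-0.3333)·(-0.3333)) / 5 = 17.3333/5 = 3.4667
  S = [[8.4, -0.6],
 [-0.6, 3.4667]].

Step 3 — invert S. det(S) = 8.4·3.4667 - (-0.6)² = 28.76.
  S^{-1} = (1/det) · [[d, -b], [-b, a]] = [[0.1205, 0.0209],
 [0.0209, 0.2921]].

Step 4 — quadratic form (x̄ - mu_0)^T · S^{-1} · (x̄ - mu_0):
  S^{-1} · (x̄ - mu_0) = (0.3686, 0.1599),
  (x̄ - mu_0)^T · [...] = (3)·(0.3686) + (0.3333)·(0.1599) = 1.159.

Step 5 — scale by n: T² = 6 · 1.159 = 6.9541.

T² ≈ 6.9541


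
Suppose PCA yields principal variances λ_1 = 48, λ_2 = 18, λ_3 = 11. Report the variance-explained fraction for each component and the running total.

Step 1 — total variance = trace(Sigma) = Σ λ_i = 48 + 18 + 11 = 77.

Step 2 — fraction explained by component i = λ_i / Σ λ:
  PC1: 48/77 = 0.6234
  PC2: 18/77 = 0.2338
  PC3: 11/77 = 0.1429

Step 3 — cumulative fraction after k components = (λ_1 + ... + λ_k) / Σ λ:
  k = 1: 48/77 = 0.6234
  k = 2: (48 + 18)/77 = 66/77 = 0.8571
  k = 3: (48 + 18 + 11)/77 = 77/77 = 1

Summary (fraction, with percent):

explained: PC1 0.6234 (62.34%), PC2 0.2338 (23.38%), PC3 0.1429 (14.29%);  cumulative: 0.6234, 0.8571, 1


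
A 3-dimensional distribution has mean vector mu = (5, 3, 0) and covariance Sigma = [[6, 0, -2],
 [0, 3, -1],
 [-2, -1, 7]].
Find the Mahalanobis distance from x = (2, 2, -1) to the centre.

Step 1 — centre the observation: (x - mu) = (-3, -1, -1).

Step 2 — invert Sigma (cofactor / det for 3×3, or solve directly):
  Sigma^{-1} = [[0.1852, 0.0185, 0.0556],
 [0.0185, 0.3519, 0.0556],
 [0.0556, 0.0556, 0.1667]].

Step 3 — form the quadratic (x - mu)^T · Sigma^{-1} · (x - mu):
  Sigma^{-1} · (x - mu) = (-0.6296, -0.463, -0.3889).
  (x - mu)^T · [Sigma^{-1} · (x - mu)] = (-3)·(-0.6296) + (-1)·(-0.463) + (-1)·(-0.3889) = 2.7407.

Step 4 — take square root: d = √(2.7407) ≈ 1.6555.

d(x, mu) = √(2.7407) ≈ 1.6555


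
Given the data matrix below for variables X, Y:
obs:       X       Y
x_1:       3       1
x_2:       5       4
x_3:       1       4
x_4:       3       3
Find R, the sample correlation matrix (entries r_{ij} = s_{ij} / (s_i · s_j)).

Step 1 — column means:
  mean(X) = (3 + 5 + 1 + 3) / 4 = 12/4 = 3
  mean(Y) = (1 + 4 + 4 + 3) / 4 = 12/4 = 3

Step 2 — sample variances and covariances s[i,j] = (1/(n-1)) · Σ_k (x_{k,i} - mean_i) · (x_{k,j} - mean_j), with n-1 = 3:
  s[X,X] = ((0)·(0) + (2)·(2) + (-2)·(-2) + (0)·(0)) / 3 = 8/3 = 2.6667
  s[X,Y] = ((0)·(-2) + (2)·(1) + (-2)·(1) + (0)·(0)) / 3 = 0/3 = 0
  s[Y,Y] = ((-2)·(-2) + (1)·(1) + (1)·(1) + (0)·(0)) / 3 = 6/3 = 2
  Sample standard deviations s_i = √(s[i,i]):
  s(X) = √(2.6667) = 1.633
  s(Y) = √(2) = 1.4142

Step 3 — r_{ij} = s_{ij} / (s_i · s_j):
  r[X,X] = 1 (diagonal).
  r[X,Y] = 0 / (1.633 · 1.4142) = 0 / 2.3094 = 0
  r[Y,Y] = 1 (diagonal).

R is symmetric with unit diagonal. Assembling:

R = [[1, 0],
 [0, 1]]


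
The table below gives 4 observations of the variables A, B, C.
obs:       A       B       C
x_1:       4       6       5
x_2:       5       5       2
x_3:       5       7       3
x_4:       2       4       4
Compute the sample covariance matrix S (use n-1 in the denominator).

Step 1 — column means:
  mean(A) = (4 + 5 + 5 + 2) / 4 = 16/4 = 4
  mean(B) = (6 + 5 + 7 + 4) / 4 = 22/4 = 5.5
  mean(C) = (5 + 2 + 3 + 4) / 4 = 14/4 = 3.5

Step 2 — sample covariance S[i,j] = (1/(n-1)) · Σ_k (x_{k,i} - mean_i) · (x_{k,j} - mean_j), with n-1 = 3.
  S[A,A] = ((0)·(0) + (1)·(1) + (1)·(1) + (-2)·(-2)) / 3 = 6/3 = 2
  S[A,B] = ((0)·(0.5) + (1)·(-0.5) + (1)·(1.5) + (-2)·(-1.5)) / 3 = 4/3 = 1.3333
  S[A,C] = ((0)·(1.5) + (1)·(-1.5) + (1)·(-0.5) + (-2)·(0.5)) / 3 = -3/3 = -1
  S[B,B] = ((0.5)·(0.5) + (-0.5)·(-0.5) + (1.5)·(1.5) + (-1.5)·(-1.5)) / 3 = 5/3 = 1.6667
  S[B,C] = ((0.5)·(1.5) + (-0.5)·(-1.5) + (1.5)·(-0.5) + (-1.5)·(0.5)) / 3 = 0/3 = 0
  S[C,C] = ((1.5)·(1.5) + (-1.5)·(-1.5) + (-0.5)·(-0.5) + (0.5)·(0.5)) / 3 = 5/3 = 1.6667

S is symmetric (S[j,i] = S[i,j]). Assembling:

S = [[2, 1.3333, -1],
 [1.3333, 1.6667, 0],
 [-1, 0, 1.6667]]


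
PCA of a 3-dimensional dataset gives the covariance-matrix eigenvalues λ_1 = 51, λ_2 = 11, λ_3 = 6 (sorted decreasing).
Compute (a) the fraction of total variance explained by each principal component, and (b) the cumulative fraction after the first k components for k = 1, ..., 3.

Step 1 — total variance = trace(Sigma) = Σ λ_i = 51 + 11 + 6 = 68.

Step 2 — fraction explained by component i = λ_i / Σ λ:
  PC1: 51/68 = 0.75
  PC2: 11/68 = 0.1618
  PC3: 6/68 = 0.0882

Step 3 — cumulative fraction after k components = (λ_1 + ... + λ_k) / Σ λ:
  k = 1: 51/68 = 0.75
  k = 2: (51 + 11)/68 = 62/68 = 0.9118
  k = 3: (51 + 11 + 6)/68 = 68/68 = 1

Summary (fraction, with percent):

explained: PC1 0.75 (75%), PC2 0.1618 (16.18%), PC3 0.0882 (8.82%);  cumulative: 0.75, 0.9118, 1


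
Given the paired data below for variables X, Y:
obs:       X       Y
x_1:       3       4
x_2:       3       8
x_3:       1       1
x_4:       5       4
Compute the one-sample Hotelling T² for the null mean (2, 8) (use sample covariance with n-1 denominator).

Step 1 — sample mean vector:
  mean(X) = (3 + 3 + 1 + 5) / 4 = 12/4 = 3
  mean(Y) = (4 + 8 + 1 + 4) / 4 = 17/4 = 4.25
  x̄ = (3, 4.25),  deviation x̄ - mu_0 = (3, 4.25) - (2, 8) = (1, -3.75).

Step 2 — sample covariance matrix, S[i,j] = (1/(n-1)) · Σ_k (x_{k,i} - mean_i) · (x_{k,j} - mean_j), divisor n-1 = 3:
  S[X,X] = ((0)·(0) + (0)·(0) + (-2)·(-2) + (2)·(2)) / 3 = 8/3 = 2.6667
  S[X,Y] = ((0)·(-0.25) + (0)·(3.75) + (-2)·(-3.25) + (2)·(-0.25)) / 3 = 6/3 = 2
  S[Y,Y] = ((-0.25)·(-0.25) + (3.75)·(3.75) + (-3.25)·(-3.25) + (-0.25)·(-0.25)) / 3 = 24.75/3 = 8.25
  S = [[2.6667, 2],
 [2, 8.25]].

Step 3 — invert S. det(S) = 2.6667·8.25 - (2)² = 18.
  S^{-1} = (1/det) · [[d, -b], [-b, a]] = [[0.4583, -0.1111],
 [-0.1111, 0.1481]].

Step 4 — quadratic form (x̄ - mu_0)^T · S^{-1} · (x̄ - mu_0):
  S^{-1} · (x̄ - mu_0) = (0.875, -0.6667),
  (x̄ - mu_0)^T · [...] = (1)·(0.875) + (-3.75)·(-0.6667) = 3.375.

Step 5 — scale by n: T² = 4 · 3.375 = 13.5.

T² ≈ 13.5


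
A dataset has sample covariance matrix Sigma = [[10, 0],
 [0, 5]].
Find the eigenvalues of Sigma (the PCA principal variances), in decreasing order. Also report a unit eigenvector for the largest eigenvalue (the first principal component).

Step 1 — characteristic polynomial of 2×2 Sigma:
  det(Sigma - λI) = λ² - trace · λ + det = 0.
  trace = 10 + 5 = 15, det = 10·5 - (0)² = 50.
Step 2 — discriminant:
  Δ = trace² - 4·det = 225 - 200 = 25.
Step 3 — eigenvalues:
  λ = (trace ± √Δ)/2 = (15 ± 5)/2,
  λ_1 = 10,  λ_2 = 5.

Step 4 — unit eigenvector for λ_1: Sigma is diagonal, so its eigenvectors are the coordinate axes. λ_1 = 10 is the diagonal entry on the first coordinate axis, hence
  v_1 = (1, 0) (||v_1|| = 1).

λ_1 = 10,  λ_2 = 5;  v_1 ≈ (1, 0)


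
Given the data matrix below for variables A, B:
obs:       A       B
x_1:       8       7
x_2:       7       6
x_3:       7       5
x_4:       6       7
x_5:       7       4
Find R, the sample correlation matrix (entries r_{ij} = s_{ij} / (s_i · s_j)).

Step 1 — column means:
  mean(A) = (8 + 7 + 7 + 6 + 7) / 5 = 35/5 = 7
  mean(B) = (7 + 6 + 5 + 7 + 4) / 5 = 29/5 = 5.8

Step 2 — sample variances and covariances s[i,j] = (1/(n-1)) · Σ_k (x_{k,i} - mean_i) · (x_{k,j} - mean_j), with n-1 = 4:
  s[A,A] = ((1)·(1) + (0)·(0) + (0)·(0) + (-1)·(-1) + (0)·(0)) / 4 = 2/4 = 0.5
  s[A,B] = ((1)·(1.2) + (0)·(0.2) + (0)·(-0.8) + (-1)·(1.2) + (0)·(-1.8)) / 4 = 0/4 = 0
  s[B,B] = ((1.2)·(1.2) + (0.2)·(0.2) + (-0.8)·(-0.8) + (1.2)·(1.2) + (-1.8)·(-1.8)) / 4 = 6.8/4 = 1.7
  Sample standard deviations s_i = √(s[i,i]):
  s(A) = √(0.5) = 0.7071
  s(B) = √(1.7) = 1.3038

Step 3 — r_{ij} = s_{ij} / (s_i · s_j):
  r[A,A] = 1 (diagonal).
  r[A,B] = 0 / (0.7071 · 1.3038) = 0 / 0.922 = 0
  r[B,B] = 1 (diagonal).

R is symmetric with unit diagonal. Assembling:

R = [[1, 0],
 [0, 1]]


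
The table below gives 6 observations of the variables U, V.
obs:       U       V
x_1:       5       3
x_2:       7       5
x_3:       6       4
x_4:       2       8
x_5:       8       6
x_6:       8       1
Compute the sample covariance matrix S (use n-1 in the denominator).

Step 1 — column means:
  mean(U) = (5 + 7 + 6 + 2 + 8 + 8) / 6 = 36/6 = 6
  mean(V) = (3 + 5 + 4 + 8 + 6 + 1) / 6 = 27/6 = 4.5

Step 2 — sample covariance S[i,j] = (1/(n-1)) · Σ_k (x_{k,i} - mean_i) · (x_{k,j} - mean_j), with n-1 = 5.
  S[U,U] = ((-1)·(-1) + (1)·(1) + (0)·(0) + (-4)·(-4) + (2)·(2) + (2)·(2)) / 5 = 26/5 = 5.2
  S[U,V] = ((-1)·(-1.5) + (1)·(0.5) + (0)·(-0.5) + (-4)·(3.5) + (2)·(1.5) + (2)·(-3.5)) / 5 = -16/5 = -3.2
  S[V,V] = ((-1.5)·(-1.5) + (0.5)·(0.5) + (-0.5)·(-0.5) + (3.5)·(3.5) + (1.5)·(1.5) + (-3.5)·(-3.5)) / 5 = 29.5/5 = 5.9

S is symmetric (S[j,i] = S[i,j]). Assembling:

S = [[5.2, -3.2],
 [-3.2, 5.9]]
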